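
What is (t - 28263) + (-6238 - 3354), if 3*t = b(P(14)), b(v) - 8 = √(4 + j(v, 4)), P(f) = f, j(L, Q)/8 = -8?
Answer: -113557/3 + 2*I*√15/3 ≈ -37852.0 + 2.582*I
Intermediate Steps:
j(L, Q) = -64 (j(L, Q) = 8*(-8) = -64)
b(v) = 8 + 2*I*√15 (b(v) = 8 + √(4 - 64) = 8 + √(-60) = 8 + 2*I*√15)
t = 8/3 + 2*I*√15/3 (t = (8 + 2*I*√15)/3 = 8/3 + 2*I*√15/3 ≈ 2.6667 + 2.582*I)
(t - 28263) + (-6238 - 3354) = ((8/3 + 2*I*√15/3) - 28263) + (-6238 - 3354) = (-84781/3 + 2*I*√15/3) - 9592 = -113557/3 + 2*I*√15/3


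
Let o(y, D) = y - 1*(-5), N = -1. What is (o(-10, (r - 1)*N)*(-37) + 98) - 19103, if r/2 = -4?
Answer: -18820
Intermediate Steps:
r = -8 (r = 2*(-4) = -8)
o(y, D) = 5 + y (o(y, D) = y + 5 = 5 + y)
(o(-10, (r - 1)*N)*(-37) + 98) - 19103 = ((5 - 10)*(-37) + 98) - 19103 = (-5*(-37) + 98) - 19103 = (185 + 98) - 19103 = 283 - 19103 = -18820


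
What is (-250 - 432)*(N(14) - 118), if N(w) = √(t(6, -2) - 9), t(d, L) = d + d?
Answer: 80476 - 682*√3 ≈ 79295.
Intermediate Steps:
t(d, L) = 2*d
N(w) = √3 (N(w) = √(2*6 - 9) = √(12 - 9) = √3)
(-250 - 432)*(N(14) - 118) = (-250 - 432)*(√3 - 118) = -682*(-118 + √3) = 80476 - 682*√3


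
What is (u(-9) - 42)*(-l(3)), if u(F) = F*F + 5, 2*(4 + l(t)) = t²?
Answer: -22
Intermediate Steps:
l(t) = -4 + t²/2
u(F) = 5 + F² (u(F) = F² + 5 = 5 + F²)
(u(-9) - 42)*(-l(3)) = ((5 + (-9)²) - 42)*(-(-4 + (½)*3²)) = ((5 + 81) - 42)*(-(-4 + (½)*9)) = (86 - 42)*(-(-4 + 9/2)) = 44*(-1*½) = 44*(-½) = -22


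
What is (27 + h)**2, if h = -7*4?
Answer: 1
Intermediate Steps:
h = -28
(27 + h)**2 = (27 - 28)**2 = (-1)**2 = 1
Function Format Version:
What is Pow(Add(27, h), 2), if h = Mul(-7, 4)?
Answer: 1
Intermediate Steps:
h = -28
Pow(Add(27, h), 2) = Pow(Add(27, -28), 2) = Pow(-1, 2) = 1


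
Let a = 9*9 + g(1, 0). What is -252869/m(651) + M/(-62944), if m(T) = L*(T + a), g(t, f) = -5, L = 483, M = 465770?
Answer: -12819109279/1578729936 ≈ -8.1199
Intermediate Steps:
a = 76 (a = 9*9 - 5 = 81 - 5 = 76)
m(T) = 36708 + 483*T (m(T) = 483*(T + 76) = 483*(76 + T) = 36708 + 483*T)
-252869/m(651) + M/(-62944) = -252869/(36708 + 483*651) + 465770/(-62944) = -252869/(36708 + 314433) + 465770*(-1/62944) = -252869/351141 - 232885/31472 = -12819109279/1578729936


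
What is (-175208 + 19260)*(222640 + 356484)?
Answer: -90313229552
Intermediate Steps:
(-175208 + 19260)*(222640 + 356484) = -155948*579124 = -90313229552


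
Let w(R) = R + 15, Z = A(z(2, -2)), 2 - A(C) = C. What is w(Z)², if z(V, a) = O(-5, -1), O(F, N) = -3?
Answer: 400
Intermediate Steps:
z(V, a) = -3
A(C) = 2 - C
Z = 5 (Z = 2 - 1*(-3) = 2 + 3 = 5)
w(R) = 15 + R
w(Z)² = (15 + 5)² = 20² = 400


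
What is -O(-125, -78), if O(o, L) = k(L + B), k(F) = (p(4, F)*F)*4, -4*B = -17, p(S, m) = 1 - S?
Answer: -885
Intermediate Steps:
B = 17/4 (B = -¼*(-17) = 17/4 ≈ 4.2500)
k(F) = -12*F (k(F) = ((1 - 1*4)*F)*4 = ((1 - 4)*F)*4 = -3*F*4 = -12*F)
O(o, L) = -51 - 12*L (O(o, L) = -12*(L + 17/4) = -12*(17/4 + L) = -51 - 12*L)
-O(-125, -78) = -(-51 - 12*(-78)) = -(-51 + 936) = -1*885 = -885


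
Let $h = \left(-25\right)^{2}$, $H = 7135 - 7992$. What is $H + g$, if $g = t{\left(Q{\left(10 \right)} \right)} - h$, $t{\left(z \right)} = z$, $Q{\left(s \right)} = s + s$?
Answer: $-1462$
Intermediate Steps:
$H = -857$ ($H = 7135 - 7992 = -857$)
$Q{\left(s \right)} = 2 s$
$h = 625$
$g = -605$ ($g = 2 \cdot 10 - 625 = 20 - 625 = -605$)
$H + g = -857 - 605 = -1462$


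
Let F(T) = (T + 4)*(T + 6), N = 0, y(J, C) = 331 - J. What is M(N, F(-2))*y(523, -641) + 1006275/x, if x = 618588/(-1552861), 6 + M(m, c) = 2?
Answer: -520710042397/206196 ≈ -2.5253e+6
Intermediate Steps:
F(T) = (4 + T)*(6 + T)
M(m, c) = -4 (M(m, c) = -6 + 2 = -4)
x = -618588/1552861 (x = 618588*(-1/1552861) = -618588/1552861 ≈ -0.39835)
M(N, F(-2))*y(523, -641) + 1006275/x = -4*(331 - 1*523) + 1006275/(-618588/1552861) = -4*(331 - 523) + 1006275*(-1552861/618588) = -4*(-192) - 520868400925/206196 = 768 - 520868400925/206196 = -520710042397/206196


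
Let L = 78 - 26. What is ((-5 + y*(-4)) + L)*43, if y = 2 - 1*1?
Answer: 1849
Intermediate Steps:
y = 1 (y = 2 - 1 = 1)
L = 52
((-5 + y*(-4)) + L)*43 = ((-5 + 1*(-4)) + 52)*43 = ((-5 - 4) + 52)*43 = (-9 + 52)*43 = 43*43 = 1849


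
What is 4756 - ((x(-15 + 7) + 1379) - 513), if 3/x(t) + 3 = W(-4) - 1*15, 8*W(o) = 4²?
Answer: 62243/16 ≈ 3890.2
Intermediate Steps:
W(o) = 2 (W(o) = (⅛)*4² = (⅛)*16 = 2)
x(t) = -3/16 (x(t) = 3/(-3 + (2 - 1*15)) = 3/(-3 + (2 - 15)) = 3/(-3 - 13) = 3/(-16) = 3*(-1/16) = -3/16)
4756 - ((x(-15 + 7) + 1379) - 513) = 4756 - ((-3/16 + 1379) - 513) = 4756 - (22061/16 - 513) = 4756 - 1*13853/16 = 4756 - 13853/16 = 62243/16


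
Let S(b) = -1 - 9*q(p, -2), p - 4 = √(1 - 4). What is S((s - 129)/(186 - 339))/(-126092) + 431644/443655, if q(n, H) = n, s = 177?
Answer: 54443270483/55941346260 + 9*I*√3/126092 ≈ 0.97322 + 0.00012363*I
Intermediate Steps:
p = 4 + I*√3 (p = 4 + √(1 - 4) = 4 + √(-3) = 4 + I*√3 ≈ 4.0 + 1.732*I)
S(b) = -37 - 9*I*√3 (S(b) = -1 - 9*(4 + I*√3) = -1 + (-36 - 9*I*√3) = -37 - 9*I*√3)
S((s - 129)/(186 - 339))/(-126092) + 431644/443655 = (-37 - 9*I*√3)/(-126092) + 431644/443655 = (-37 - 9*I*√3)*(-1/126092) + 431644*(1/443655) = (37/126092 + 9*I*√3/126092) + 431644/443655 = 54443270483/55941346260 + 9*I*√3/126092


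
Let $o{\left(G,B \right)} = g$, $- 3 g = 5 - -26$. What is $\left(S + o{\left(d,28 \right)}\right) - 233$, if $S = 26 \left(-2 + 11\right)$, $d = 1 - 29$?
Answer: $- \frac{28}{3} \approx -9.3333$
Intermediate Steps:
$d = -28$ ($d = 1 - 29 = -28$)
$g = - \frac{31}{3}$ ($g = - \frac{5 - -26}{3} = - \frac{5 + 26}{3} = \left(- \frac{1}{3}\right) 31 = - \frac{31}{3} \approx -10.333$)
$o{\left(G,B \right)} = - \frac{31}{3}$
$S = 234$ ($S = 26 \cdot 9 = 234$)
$\left(S + o{\left(d,28 \right)}\right) - 233 = \left(234 - \frac{31}{3}\right) - 233 = \frac{671}{3} - 233 = - \frac{28}{3}$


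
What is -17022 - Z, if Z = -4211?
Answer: -12811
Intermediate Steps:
-17022 - Z = -17022 - 1*(-4211) = -17022 + 4211 = -12811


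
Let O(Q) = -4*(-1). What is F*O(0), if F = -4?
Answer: -16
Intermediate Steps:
O(Q) = 4
F*O(0) = -4*4 = -16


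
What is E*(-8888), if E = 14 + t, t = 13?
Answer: -239976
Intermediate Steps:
E = 27 (E = 14 + 13 = 27)
E*(-8888) = 27*(-8888) = -239976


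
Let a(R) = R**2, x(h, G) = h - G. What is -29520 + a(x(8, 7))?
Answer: -29519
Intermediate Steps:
-29520 + a(x(8, 7)) = -29520 + (8 - 1*7)**2 = -29520 + (8 - 7)**2 = -29520 + 1**2 = -29520 + 1 = -29519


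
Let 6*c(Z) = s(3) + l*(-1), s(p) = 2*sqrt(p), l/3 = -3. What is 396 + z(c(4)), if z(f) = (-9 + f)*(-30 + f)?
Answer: 7321/12 - 12*sqrt(3) ≈ 589.30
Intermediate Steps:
l = -9 (l = 3*(-3) = -9)
c(Z) = 3/2 + sqrt(3)/3 (c(Z) = (2*sqrt(3) - 9*(-1))/6 = (2*sqrt(3) + 9)/6 = (9 + 2*sqrt(3))/6 = 3/2 + sqrt(3)/3)
z(f) = (-30 + f)*(-9 + f)
396 + z(c(4)) = 396 + (270 + (3/2 + sqrt(3)/3)**2 - 39*(3/2 + sqrt(3)/3)) = 396 + (270 + (3/2 + sqrt(3)/3)**2 + (-117/2 - 13*sqrt(3))) = 396 + (423/2 + (3/2 + sqrt(3)/3)**2 - 13*sqrt(3)) = 1215/2 + (3/2 + sqrt(3)/3)**2 - 13*sqrt(3)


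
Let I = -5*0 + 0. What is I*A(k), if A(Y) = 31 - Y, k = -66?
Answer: 0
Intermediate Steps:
I = 0 (I = 0 + 0 = 0)
I*A(k) = 0*(31 - 1*(-66)) = 0*(31 + 66) = 0*97 = 0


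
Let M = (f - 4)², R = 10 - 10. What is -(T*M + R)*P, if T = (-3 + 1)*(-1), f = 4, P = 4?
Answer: 0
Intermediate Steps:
R = 0
T = 2 (T = -2*(-1) = 2)
M = 0 (M = (4 - 4)² = 0² = 0)
-(T*M + R)*P = -(2*0 + 0)*4 = -(0 + 0)*4 = -0*4 = -1*0 = 0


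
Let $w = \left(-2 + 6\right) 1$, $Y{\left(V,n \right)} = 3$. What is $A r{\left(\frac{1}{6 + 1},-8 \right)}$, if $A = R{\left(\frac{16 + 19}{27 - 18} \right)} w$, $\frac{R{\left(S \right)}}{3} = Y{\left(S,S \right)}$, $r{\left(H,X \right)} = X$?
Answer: $-288$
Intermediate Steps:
$R{\left(S \right)} = 9$ ($R{\left(S \right)} = 3 \cdot 3 = 9$)
$w = 4$ ($w = 4 \cdot 1 = 4$)
$A = 36$ ($A = 9 \cdot 4 = 36$)
$A r{\left(\frac{1}{6 + 1},-8 \right)} = 36 \left(-8\right) = -288$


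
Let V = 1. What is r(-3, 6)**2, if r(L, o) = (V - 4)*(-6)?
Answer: 324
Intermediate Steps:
r(L, o) = 18 (r(L, o) = (1 - 4)*(-6) = -3*(-6) = 18)
r(-3, 6)**2 = 18**2 = 324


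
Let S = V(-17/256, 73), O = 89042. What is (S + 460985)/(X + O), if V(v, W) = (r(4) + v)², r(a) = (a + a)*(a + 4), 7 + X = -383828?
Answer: -30478991649/19319554048 ≈ -1.5776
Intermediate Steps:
X = -383835 (X = -7 - 383828 = -383835)
r(a) = 2*a*(4 + a) (r(a) = (2*a)*(4 + a) = 2*a*(4 + a))
V(v, W) = (64 + v)² (V(v, W) = (2*4*(4 + 4) + v)² = (2*4*8 + v)² = (64 + v)²)
S = 267878689/65536 (S = (64 - 17/256)² = (16367/256)² = 267878689/65536 ≈ 4087.5)
(S + 460985)/(X + O) = (267878689/65536 + 460985)/(-383835 + 89042) = (30478991649/65536)/(-294793) = (30478991649/65536)*(-1/294793) = -30478991649/19319554048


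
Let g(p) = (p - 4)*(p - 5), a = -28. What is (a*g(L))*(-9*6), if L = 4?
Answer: 0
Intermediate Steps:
g(p) = (-5 + p)*(-4 + p) (g(p) = (-4 + p)*(-5 + p) = (-5 + p)*(-4 + p))
(a*g(L))*(-9*6) = (-28*(20 + 4² - 9*4))*(-9*6) = -28*(20 + 16 - 36)*(-54) = -28*0*(-54) = 0*(-54) = 0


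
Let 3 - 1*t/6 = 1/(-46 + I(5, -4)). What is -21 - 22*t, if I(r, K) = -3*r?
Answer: -25569/61 ≈ -419.16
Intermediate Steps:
t = 1104/61 (t = 18 - 6/(-46 - 3*5) = 18 - 6/(-46 - 15) = 18 - 6/(-61) = 18 - 6*(-1/61) = 18 + 6/61 = 1104/61 ≈ 18.098)
-21 - 22*t = -21 - 22*1104/61 = -21 - 24288/61 = -25569/61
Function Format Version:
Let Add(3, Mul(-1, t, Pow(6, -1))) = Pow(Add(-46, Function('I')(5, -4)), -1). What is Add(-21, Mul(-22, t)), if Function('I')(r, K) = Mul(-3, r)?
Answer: Rational(-25569, 61) ≈ -419.16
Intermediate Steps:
t = Rational(1104, 61) (t = Add(18, Mul(-6, Pow(Add(-46, Mul(-3, 5)), -1))) = Add(18, Mul(-6, Pow(Add(-46, -15), -1))) = Add(18, Mul(-6, Pow(-61, -1))) = Add(18, Mul(-6, Rational(-1, 61))) = Add(18, Rational(6, 61)) = Rational(1104, 61) ≈ 18.098)
Add(-21, Mul(-22, t)) = Add(-21, Mul(-22, Rational(1104, 61))) = Add(-21, Rational(-24288, 61)) = Rational(-25569, 61)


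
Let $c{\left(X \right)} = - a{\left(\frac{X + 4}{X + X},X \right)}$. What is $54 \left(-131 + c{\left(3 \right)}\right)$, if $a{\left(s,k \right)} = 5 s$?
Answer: $-7389$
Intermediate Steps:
$c{\left(X \right)} = - \frac{5 \left(4 + X\right)}{2 X}$ ($c{\left(X \right)} = - 5 \frac{X + 4}{X + X} = - 5 \frac{4 + X}{2 X} = - \frac{5 \left(4 + X\right)}{2 X}$)
$54 \left(-131 + c{\left(3 \right)}\right) = 54 \left(-131 - \left(\frac{5}{2} + \frac{10}{3}\right)\right) = 54 \left(-131 - \frac{35}{6}\right) = 54 \left(- \frac{821}{6}\right) = -7389$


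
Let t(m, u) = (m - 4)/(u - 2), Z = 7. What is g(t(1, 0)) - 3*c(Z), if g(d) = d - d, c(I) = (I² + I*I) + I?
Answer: -315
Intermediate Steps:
c(I) = I + 2*I² (c(I) = (I² + I²) + I = 2*I² + I = I + 2*I²)
t(m, u) = (-4 + m)/(-2 + u)
g(d) = 0
g(t(1, 0)) - 3*c(Z) = 0 - 21*(1 + 2*7) = 0 - 21*(1 + 14) = 0 - 21*15 = 0 - 3*105 = 0 - 315 = -315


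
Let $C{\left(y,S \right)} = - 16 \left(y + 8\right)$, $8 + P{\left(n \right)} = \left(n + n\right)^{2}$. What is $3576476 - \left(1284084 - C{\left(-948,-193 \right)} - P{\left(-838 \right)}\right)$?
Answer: $5116400$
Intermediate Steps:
$P{\left(n \right)} = -8 + 4 n^{2}$ ($P{\left(n \right)} = -8 + \left(n + n\right)^{2} = -8 + \left(2 n\right)^{2} = -8 + 4 n^{2}$)
$C{\left(y,S \right)} = -128 - 16 y$ ($C{\left(y,S \right)} = - 16 \left(8 + y\right) = -128 - 16 y$)
$3576476 - \left(1284084 - C{\left(-948,-193 \right)} - P{\left(-838 \right)}\right) = 3576476 - -1539924 = 3576476 + \left(\left(\left(-128 + 15168\right) + \left(-8 + 4 \cdot 702244\right)\right) - 1284084\right) = 3576476 + \left(\left(15040 + \left(-8 + 2808976\right)\right) - 1284084\right) = 3576476 + \left(\left(15040 + 2808968\right) - 1284084\right) = 3576476 + \left(2824008 - 1284084\right) = 3576476 + 1539924 = 5116400$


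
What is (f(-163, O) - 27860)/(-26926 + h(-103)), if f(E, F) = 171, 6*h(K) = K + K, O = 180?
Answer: 83067/80881 ≈ 1.0270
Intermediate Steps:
h(K) = K/3 (h(K) = (K + K)/6 = (2*K)/6 = K/3)
(f(-163, O) - 27860)/(-26926 + h(-103)) = (171 - 27860)/(-26926 + (⅓)*(-103)) = -27689/(-26926 - 103/3) = -27689/(-80881/3) = -27689*(-3/80881) = 83067/80881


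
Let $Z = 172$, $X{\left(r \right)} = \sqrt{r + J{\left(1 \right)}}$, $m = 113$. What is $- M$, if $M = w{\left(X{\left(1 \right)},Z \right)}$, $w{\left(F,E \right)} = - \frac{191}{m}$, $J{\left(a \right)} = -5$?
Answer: $\frac{191}{113} \approx 1.6903$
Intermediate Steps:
$X{\left(r \right)} = \sqrt{-5 + r}$ ($X{\left(r \right)} = \sqrt{r - 5} = \sqrt{-5 + r}$)
$w{\left(F,E \right)} = - \frac{191}{113}$
$M = - \frac{191}{113} \approx -1.6903$
$- M = \left(-1\right) \left(- \frac{191}{113}\right) = \frac{191}{113}$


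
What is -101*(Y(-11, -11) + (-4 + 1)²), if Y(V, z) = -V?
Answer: -2020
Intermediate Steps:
-101*(Y(-11, -11) + (-4 + 1)²) = -101*(-1*(-11) + (-4 + 1)²) = -101*(11 + (-3)²) = -101*(11 + 9) = -101*20 = -2020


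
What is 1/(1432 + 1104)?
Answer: 1/2536 ≈ 0.00039432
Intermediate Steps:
1/(1432 + 1104) = 1/2536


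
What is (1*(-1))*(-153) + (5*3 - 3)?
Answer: 165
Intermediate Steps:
(1*(-1))*(-153) + (5*3 - 3) = -1*(-153) + (15 - 3) = 153 + 12 = 165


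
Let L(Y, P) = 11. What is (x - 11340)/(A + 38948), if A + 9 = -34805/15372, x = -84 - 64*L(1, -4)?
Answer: -186431616/598535503 ≈ -0.31148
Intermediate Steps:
x = -788 (x = -84 - 64*11 = -84 - 704 = -788)
A = -173153/15372 (A = -9 - 34805/15372 = -173153/15372 ≈ -11.264)
(x - 11340)/(A + 38948) = (-788 - 11340)/(-173153/15372 + 38948) = -12128/598535503/15372 = -12128*15372/598535503 = -186431616/598535503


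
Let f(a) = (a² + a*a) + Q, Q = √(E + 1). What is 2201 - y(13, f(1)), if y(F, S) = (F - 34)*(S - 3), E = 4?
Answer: 2180 + 21*√5 ≈ 2227.0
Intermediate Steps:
Q = √5 (Q = √(4 + 1) = √5 ≈ 2.2361)
f(a) = √5 + 2*a² (f(a) = (a² + a*a) + √5 = (a² + a²) + √5 = 2*a² + √5 = √5 + 2*a²)
y(F, S) = (-34 + F)*(-3 + S)
2201 - y(13, f(1)) = 2201 - (102 - 34*(√5 + 2*1²) - 3*13 + 13*(√5 + 2*1²)) = 2201 - (102 - 34*(√5 + 2*1) - 39 + 13*(√5 + 2*1)) = 2201 - (102 - 34*(√5 + 2) - 39 + 13*(√5 + 2)) = 2201 - (102 - 34*(2 + √5) - 39 + 13*(2 + √5)) = 2201 - (102 + (-68 - 34*√5) - 39 + (26 + 13*√5)) = 2201 - (21 - 21*√5) = 2201 + (-21 + 21*√5) = 2180 + 21*√5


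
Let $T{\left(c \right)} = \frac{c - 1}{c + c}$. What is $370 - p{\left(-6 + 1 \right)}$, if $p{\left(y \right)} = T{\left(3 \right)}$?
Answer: $\frac{1109}{3} \approx 369.67$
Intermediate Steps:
$T{\left(c \right)} = \frac{-1 + c}{2 c}$
$p{\left(y \right)} = \frac{1}{3}$ ($p{\left(y \right)} = \frac{-1 + 3}{2 \cdot 3} = \frac{1}{2} \cdot \frac{1}{3} \cdot 2 = \frac{1}{3}$)
$370 - p{\left(-6 + 1 \right)} = 370 - \frac{1}{3} = \frac{1109}{3}$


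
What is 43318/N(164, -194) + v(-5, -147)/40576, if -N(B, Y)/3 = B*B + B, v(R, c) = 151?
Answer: -39668477/74862720 ≈ -0.52988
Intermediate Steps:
N(B, Y) = -3*B - 3*B² (N(B, Y) = -3*(B*B + B) = -3*(B² + B) = -3*(B + B²) = -3*B - 3*B²)
43318/N(164, -194) + v(-5, -147)/40576 = 43318/((-3*164*(1 + 164))) + 151/40576 = 43318/((-3*164*165)) + 151*(1/40576) = 43318/(-81180) + 151/40576 = 43318*(-1/81180) + 151/40576 = -1969/3690 + 151/40576 = -39668477/74862720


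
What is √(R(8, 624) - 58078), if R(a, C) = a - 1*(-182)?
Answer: 12*I*√402 ≈ 240.6*I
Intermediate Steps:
R(a, C) = 182 + a (R(a, C) = a + 182 = 182 + a)
√(R(8, 624) - 58078) = √((182 + 8) - 58078) = √(190 - 58078) = √(-57888) = 12*I*√402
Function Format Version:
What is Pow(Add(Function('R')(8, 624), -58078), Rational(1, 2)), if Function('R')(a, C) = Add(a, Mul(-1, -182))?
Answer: Mul(12, I, Pow(402, Rational(1, 2))) ≈ Mul(240.60, I)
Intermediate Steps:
Function('R')(a, C) = Add(182, a) (Function('R')(a, C) = Add(a, 182) = Add(182, a))
Pow(Add(Function('R')(8, 624), -58078), Rational(1, 2)) = Pow(Add(Add(182, 8), -58078), Rational(1, 2)) = Pow(Add(190, -58078), Rational(1, 2)) = Pow(-57888, Rational(1, 2)) = Mul(12, I, Pow(402, Rational(1, 2)))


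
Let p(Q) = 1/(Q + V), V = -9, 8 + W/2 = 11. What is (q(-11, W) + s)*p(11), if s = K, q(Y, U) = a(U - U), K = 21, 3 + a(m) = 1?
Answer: 19/2 ≈ 9.5000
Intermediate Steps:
W = 6 (W = -16 + 2*11 = -16 + 22 = 6)
a(m) = -2 (a(m) = -3 + 1 = -2)
q(Y, U) = -2
s = 21
p(Q) = 1/(-9 + Q) (p(Q) = 1/(Q - 9) = 1/(-9 + Q))
(q(-11, W) + s)*p(11) = (-2 + 21)/(-9 + 11) = 19/2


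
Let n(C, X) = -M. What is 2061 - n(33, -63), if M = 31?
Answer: 2092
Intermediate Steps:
n(C, X) = -31 (n(C, X) = -1*31 = -31)
2061 - n(33, -63) = 2061 - 1*(-31) = 2061 + 31 = 2092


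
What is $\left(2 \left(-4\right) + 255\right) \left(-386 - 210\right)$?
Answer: $-147212$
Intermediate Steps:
$\left(2 \left(-4\right) + 255\right) \left(-386 - 210\right) = \left(-8 + 255\right) \left(-596\right) = 247 \left(-596\right) = -147212$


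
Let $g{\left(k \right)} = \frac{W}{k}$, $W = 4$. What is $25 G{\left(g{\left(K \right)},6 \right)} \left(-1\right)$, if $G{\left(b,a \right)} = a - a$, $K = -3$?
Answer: $0$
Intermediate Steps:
$g{\left(k \right)} = \frac{4}{k}$
$G{\left(b,a \right)} = 0$
$25 G{\left(g{\left(K \right)},6 \right)} \left(-1\right) = 25 \cdot 0 \left(-1\right) = 0 \left(-1\right) = 0$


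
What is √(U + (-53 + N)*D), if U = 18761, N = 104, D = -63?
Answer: 26*√23 ≈ 124.69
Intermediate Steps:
√(U + (-53 + N)*D) = √(18761 + (-53 + 104)*(-63)) = √(18761 + 51*(-63)) = √(18761 - 3213) = √15548 = 26*√23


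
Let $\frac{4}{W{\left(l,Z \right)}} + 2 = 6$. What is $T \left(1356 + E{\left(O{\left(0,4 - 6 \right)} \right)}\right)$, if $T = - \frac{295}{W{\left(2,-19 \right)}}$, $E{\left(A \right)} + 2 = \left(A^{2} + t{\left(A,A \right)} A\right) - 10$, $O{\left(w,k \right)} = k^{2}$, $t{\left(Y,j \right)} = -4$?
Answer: $-396480$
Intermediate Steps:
$W{\left(l,Z \right)} = 1$ ($W{\left(l,Z \right)} = \frac{4}{-2 + 6} = \frac{4}{4} = 4 \cdot \frac{1}{4} = 1$)
$E{\left(A \right)} = -12 + A^{2} - 4 A$ ($E{\left(A \right)} = -2 - \left(10 - A^{2} + 4 A\right) = -12 + A^{2} - 4 A$)
$T = -295$ ($T = - \frac{295}{1} = \left(-295\right) 1 = -295$)
$T \left(1356 + E{\left(O{\left(0,4 - 6 \right)} \right)}\right) = - 295 \left(1356 - \left(12 - \left(4 - 6\right)^{4} + 4 \left(4 - 6\right)^{2}\right)\right) = - 295 \left(1356 - \left(12 - 16 + 16\right)\right) = - 295 \left(1356 - \left(28 - 16\right)\right) = - 295 \left(1356 - 12\right) = \left(-295\right) 1344 = -396480$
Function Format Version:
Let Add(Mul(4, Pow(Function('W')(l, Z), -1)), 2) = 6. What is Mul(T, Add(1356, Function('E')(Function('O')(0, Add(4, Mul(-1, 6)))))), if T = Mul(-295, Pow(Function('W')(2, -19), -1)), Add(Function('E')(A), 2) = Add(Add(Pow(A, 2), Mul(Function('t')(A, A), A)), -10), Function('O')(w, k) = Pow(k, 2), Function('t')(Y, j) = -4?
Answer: -396480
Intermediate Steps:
Function('W')(l, Z) = 1 (Function('W')(l, Z) = Mul(4, Pow(Add(-2, 6), -1)) = Mul(4, Pow(4, -1)) = Mul(4, Rational(1, 4)) = 1)
Function('E')(A) = Add(-12, Pow(A, 2), Mul(-4, A)) (Function('E')(A) = Add(-2, Add(Add(Pow(A, 2), Mul(-4, A)), -10)) = Add(-2, Add(-10, Pow(A, 2), Mul(-4, A))) = Add(-12, Pow(A, 2), Mul(-4, A)))
T = -295 (T = Mul(-295, Pow(1, -1)) = Mul(-295, 1) = -295)
Mul(T, Add(1356, Function('E')(Function('O')(0, Add(4, Mul(-1, 6)))))) = Mul(-295, Add(1356, Add(-12, Pow(Pow(Add(4, Mul(-1, 6)), 2), 2), Mul(-4, Pow(Add(4, Mul(-1, 6)), 2))))) = Mul(-295, Add(1356, Add(-12, Pow(Pow(Add(4, -6), 2), 2), Mul(-4, Pow(Add(4, -6), 2))))) = Mul(-295, Add(1356, Add(-12, Pow(Pow(-2, 2), 2), Mul(-4, Pow(-2, 2))))) = Mul(-295, Add(1356, Add(-12, Pow(4, 2), Mul(-4, 4)))) = Mul(-295, Add(1356, Add(-12, 16, -16))) = Mul(-295, Add(1356, -12)) = Mul(-295, 1344) = -396480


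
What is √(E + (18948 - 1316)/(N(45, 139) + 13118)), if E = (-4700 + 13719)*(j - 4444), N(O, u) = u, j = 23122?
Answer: √3289552065096738/4419 ≈ 12979.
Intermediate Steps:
E = 168456882 (E = (-4700 + 13719)*(23122 - 4444) = 9019*18678 = 168456882)
√(E + (18948 - 1316)/(N(45, 139) + 13118)) = √(168456882 + (18948 - 1316)/(139 + 13118)) = √(168456882 + 17632/13257) = √(2233232902306/13257) = √3289552065096738/4419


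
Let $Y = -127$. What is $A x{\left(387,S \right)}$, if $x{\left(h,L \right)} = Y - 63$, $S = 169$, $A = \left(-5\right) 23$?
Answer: $21850$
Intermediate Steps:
$A = -115$
$x{\left(h,L \right)} = -190$ ($x{\left(h,L \right)} = -127 - 63 = -190$)
$A x{\left(387,S \right)} = \left(-115\right) \left(-190\right) = 21850$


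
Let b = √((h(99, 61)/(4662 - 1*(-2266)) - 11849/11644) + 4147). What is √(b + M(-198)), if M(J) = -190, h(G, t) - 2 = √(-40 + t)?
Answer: √(-718300357240 + 30743*√30743*√(2039359130 + 71*√21))/61486 ≈ 11.208*I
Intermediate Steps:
h(G, t) = 2 + √(-40 + t)
b = √(1019679565/245944 + √21/6928) (b = √(((2 + √(-40 + 61))/(4662 - 1*(-2266)) - 11849/11644) + 4147) = √(((2 + √21)/(4662 + 2266) - 11849*1/11644) + 4147) = √(((2 + √21)/6928 - 289/284) + 4147) = √(((2 + √21)*(1/6928) - 289/284) + 4147) = √(((1/3464 + √21/6928) - 289/284) + 4147) = √((-250203/245944 + √21/6928) + 4147) = √(1019679565/245944 + √21/6928) ≈ 64.389)
√(b + M(-198)) = √(√(62696017733590 + 2182753*√21)/122972 - 190) = √(-190 + √(62696017733590 + 2182753*√21)/122972)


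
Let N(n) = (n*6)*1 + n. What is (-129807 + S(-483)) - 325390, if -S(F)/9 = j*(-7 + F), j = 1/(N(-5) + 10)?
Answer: -2276867/5 ≈ -4.5537e+5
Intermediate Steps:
N(n) = 7*n (N(n) = (6*n)*1 + n = 6*n + n = 7*n)
j = -1/25 (j = 1/(7*(-5) + 10) = 1/(-35 + 10) = 1/(-25) = -1/25 ≈ -0.040000)
S(F) = -63/25 + 9*F/25 (S(F) = -(-9)*(-7 + F)/25 = -9*(7/25 - F/25) = -63/25 + 9*F/25)
(-129807 + S(-483)) - 325390 = (-129807 + (-63/25 + (9/25)*(-483))) - 325390 = (-129807 + (-63/25 - 4347/25)) - 325390 = (-129807 - 882/5) - 325390 = -649917/5 - 325390 = -2276867/5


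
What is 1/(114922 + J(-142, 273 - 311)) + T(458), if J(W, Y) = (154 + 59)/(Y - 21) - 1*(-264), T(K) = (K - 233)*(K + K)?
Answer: 1400606342159/6795761 ≈ 2.0610e+5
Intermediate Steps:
T(K) = 2*K*(-233 + K) (T(K) = (-233 + K)*(2*K) = 2*K*(-233 + K))
J(W, Y) = 264 + 213/(-21 + Y) (J(W, Y) = 213/(-21 + Y) + 264 = 264 + 213/(-21 + Y))
1/(114922 + J(-142, 273 - 311)) + T(458) = 1/(114922 + 3*(-1777 + 88*(273 - 311))/(-21 + (273 - 311))) + 2*458*(-233 + 458) = 1/(114922 + 3*(-1777 + 88*(-38))/(-21 - 38)) + 2*458*225 = 1/(114922 + 3*(-1777 - 3344)/(-59)) + 206100 = 1/(114922 + 3*(-1/59)*(-5121)) + 206100 = 1/(114922 + 15363/59) + 206100 = 1/(6795761/59) + 206100 = 59/6795761 + 206100 = 1400606342159/6795761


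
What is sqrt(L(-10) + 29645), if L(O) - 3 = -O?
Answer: sqrt(29658) ≈ 172.22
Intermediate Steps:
L(O) = 3 - O
sqrt(L(-10) + 29645) = sqrt((3 - 1*(-10)) + 29645) = sqrt((3 + 10) + 29645) = sqrt(13 + 29645) = sqrt(29658)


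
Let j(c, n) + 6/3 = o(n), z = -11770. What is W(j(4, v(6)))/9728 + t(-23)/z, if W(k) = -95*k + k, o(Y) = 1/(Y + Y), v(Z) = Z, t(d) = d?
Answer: 7032917/343495680 ≈ 0.020475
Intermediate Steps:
o(Y) = 1/(2*Y)
j(c, n) = -2 + 1/(2*n)
W(k) = -94*k
W(j(4, v(6)))/9728 + t(-23)/z = -94*(-2 + (1/2)/6)/9728 - 23/(-11770) = -94*(-2 + (1/2)*(1/6))*(1/9728) - 23*(-1/11770) = -94*(-2 + 1/12)*(1/9728) + 23/11770 = -94*(-23/12)*(1/9728) + 23/11770 = (1081/6)*(1/9728) + 23/11770 = 1081/58368 + 23/11770 = 7032917/343495680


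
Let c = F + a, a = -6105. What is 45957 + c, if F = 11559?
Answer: 51411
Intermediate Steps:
c = 5454 (c = 11559 - 6105 = 5454)
45957 + c = 45957 + 5454 = 51411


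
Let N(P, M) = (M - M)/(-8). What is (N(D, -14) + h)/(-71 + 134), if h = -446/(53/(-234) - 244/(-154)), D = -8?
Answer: -127556/24467 ≈ -5.2134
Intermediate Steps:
N(P, M) = 0 (N(P, M) = 0*(-1/8) = 0)
h = -8036028/24467 (h = -446/(53*(-1/234) - 244*(-1/154)) = -446/(-53/234 + 122/77) = -446/24467/18018 = -446*18018/24467 = -8036028/24467 ≈ -328.44)
(N(D, -14) + h)/(-71 + 134) = (0 - 8036028/24467)/(-71 + 134) = -8036028/24467/63 = -8036028/24467*1/63 = -127556/24467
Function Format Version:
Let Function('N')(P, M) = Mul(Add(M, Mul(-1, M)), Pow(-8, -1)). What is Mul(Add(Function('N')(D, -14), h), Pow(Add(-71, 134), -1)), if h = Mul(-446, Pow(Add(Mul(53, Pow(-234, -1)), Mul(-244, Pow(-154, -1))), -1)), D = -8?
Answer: Rational(-127556, 24467) ≈ -5.2134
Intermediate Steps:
Function('N')(P, M) = 0 (Function('N')(P, M) = Mul(0, Rational(-1, 8)) = 0)
h = Rational(-8036028, 24467) (h = Mul(-446, Pow(Add(Mul(53, Rational(-1, 234)), Mul(-244, Rational(-1, 154))), -1)) = Mul(-446, Pow(Add(Rational(-53, 234), Rational(122, 77)), -1)) = Mul(-446, Pow(Rational(24467, 18018), -1)) = Mul(-446, Rational(18018, 24467)) = Rational(-8036028, 24467) ≈ -328.44)
Mul(Add(Function('N')(D, -14), h), Pow(Add(-71, 134), -1)) = Mul(Add(0, Rational(-8036028, 24467)), Pow(Add(-71, 134), -1)) = Mul(Rational(-8036028, 24467), Pow(63, -1)) = Mul(Rational(-8036028, 24467), Rational(1, 63)) = Rational(-127556, 24467)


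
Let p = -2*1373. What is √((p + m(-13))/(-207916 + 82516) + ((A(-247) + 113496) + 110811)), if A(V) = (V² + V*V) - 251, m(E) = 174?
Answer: √13605173360922/6270 ≈ 588.28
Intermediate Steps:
p = -2746
A(V) = -251 + 2*V² (A(V) = (V² + V²) - 251 = 2*V² - 251 = -251 + 2*V²)
√((p + m(-13))/(-207916 + 82516) + ((A(-247) + 113496) + 110811)) = √((-2746 + 174)/(-207916 + 82516) + (((-251 + 2*(-247)²) + 113496) + 110811)) = √(-2572/(-125400) + (((-251 + 2*61009) + 113496) + 110811)) = √(-2572*(-1/125400) + (((-251 + 122018) + 113496) + 110811)) = √(643/31350 + ((121767 + 113496) + 110811)) = √(643/31350 + (235263 + 110811)) = √(643/31350 + 346074) = √(10849420543/31350) = √13605173360922/6270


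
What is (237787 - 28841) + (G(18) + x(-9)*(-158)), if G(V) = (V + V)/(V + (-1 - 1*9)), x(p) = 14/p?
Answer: 3765533/18 ≈ 2.0920e+5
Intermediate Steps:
G(V) = 2*V/(-10 + V) (G(V) = (2*V)/(V + (-1 - 9)) = (2*V)/(V - 10) = (2*V)/(-10 + V) = 2*V/(-10 + V))
(237787 - 28841) + (G(18) + x(-9)*(-158)) = (237787 - 28841) + (2*18/(-10 + 18) + (14/(-9))*(-158)) = 208946 + (2*18/8 + (14*(-⅑))*(-158)) = 208946 + (2*18*(⅛) - 14/9*(-158)) = 208946 + (9/2 + 2212/9) = 208946 + 4505/18 = 3765533/18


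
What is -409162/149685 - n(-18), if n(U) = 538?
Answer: -80939692/149685 ≈ -540.73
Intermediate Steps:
-409162/149685 - n(-18) = -409162/149685 - 1*538 = -409162*1/149685 - 538 = -409162/149685 - 538 = -80939692/149685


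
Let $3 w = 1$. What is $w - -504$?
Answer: $\frac{1513}{3} \approx 504.33$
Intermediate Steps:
$w = \frac{1}{3}$ ($w = \frac{1}{3} \cdot 1 = \frac{1}{3} \approx 0.33333$)
$w - -504 = \frac{1}{3} - -504 = \frac{1}{3} + 504 = \frac{1513}{3}$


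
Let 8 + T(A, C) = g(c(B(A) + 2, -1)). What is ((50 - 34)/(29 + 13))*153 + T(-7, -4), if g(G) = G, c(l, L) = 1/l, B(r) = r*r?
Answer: 17959/357 ≈ 50.305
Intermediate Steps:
B(r) = r²
T(A, C) = -8 + 1/(2 + A²) (T(A, C) = -8 + 1/(A² + 2) = -8 + 1/(2 + A²))
((50 - 34)/(29 + 13))*153 + T(-7, -4) = ((50 - 34)/(29 + 13))*153 + (-8 + 1/(2 + (-7)²)) = (16/42)*153 + (-8 + 1/(2 + 49)) = (16*(1/42))*153 + (-8 + 1/51) = (8/21)*153 + (-8 + 1/51) = 408/7 - 407/51 = 17959/357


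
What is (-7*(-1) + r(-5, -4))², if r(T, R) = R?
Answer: 9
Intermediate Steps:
(-7*(-1) + r(-5, -4))² = (-7*(-1) - 4)² = (7 - 4)² = 3² = 9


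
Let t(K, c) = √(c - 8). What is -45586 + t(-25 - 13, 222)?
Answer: -45586 + √214 ≈ -45571.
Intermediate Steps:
t(K, c) = √(-8 + c)
-45586 + t(-25 - 13, 222) = -45586 + √(-8 + 222) = -45586 + √214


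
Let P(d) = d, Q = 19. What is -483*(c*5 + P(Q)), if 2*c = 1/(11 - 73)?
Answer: -1135533/124 ≈ -9157.5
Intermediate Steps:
c = -1/124 (c = 1/(2*(11 - 73)) = (½)/(-62) = (½)*(-1/62) = -1/124 ≈ -0.0080645)
-483*(c*5 + P(Q)) = -483*(-1/124*5 + 19) = -483*(-5/124 + 19) = -483*2351/124 = -1135533/124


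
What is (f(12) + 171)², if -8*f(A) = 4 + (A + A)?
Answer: 112225/4 ≈ 28056.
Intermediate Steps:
f(A) = -½ - A/4 (f(A) = -(4 + (A + A))/8 = -(4 + 2*A)/8 = -½ - A/4)
(f(12) + 171)² = ((-½ - ¼*12) + 171)² = ((-½ - 3) + 171)² = (-7/2 + 171)² = (335/2)² = 112225/4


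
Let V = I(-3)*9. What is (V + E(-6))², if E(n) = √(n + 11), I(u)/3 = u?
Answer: (81 - √5)² ≈ 6203.8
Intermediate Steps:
I(u) = 3*u
V = -81 (V = (3*(-3))*9 = -9*9 = -81)
E(n) = √(11 + n)
(V + E(-6))² = (-81 + √(11 - 6))² = (-81 + √5)²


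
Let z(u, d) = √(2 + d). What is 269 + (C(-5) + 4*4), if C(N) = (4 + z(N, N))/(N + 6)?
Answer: 289 + I*√3 ≈ 289.0 + 1.732*I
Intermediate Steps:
C(N) = (4 + √(2 + N))/(6 + N) (C(N) = (4 + √(2 + N))/(N + 6) = (4 + √(2 + N))/(6 + N))
269 + (C(-5) + 4*4) = 269 + ((4 + √(2 - 5))/(6 - 5) + 4*4) = 269 + ((4 + √(-3))/1 + 16) = 269 + (1*(4 + I*√3) + 16) = 269 + ((4 + I*√3) + 16) = 269 + (20 + I*√3) = 289 + I*√3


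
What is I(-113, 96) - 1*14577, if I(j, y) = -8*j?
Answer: -13673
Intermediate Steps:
I(-113, 96) - 1*14577 = -8*(-113) - 1*14577 = 904 - 14577 = -13673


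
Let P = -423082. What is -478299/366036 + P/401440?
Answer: -14452983063/6122562160 ≈ -2.3606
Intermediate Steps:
-478299/366036 + P/401440 = -478299/366036 - 423082/401440 = -478299*1/366036 - 423082*1/401440 = -159433/122012 - 211541/200720 = -14452983063/6122562160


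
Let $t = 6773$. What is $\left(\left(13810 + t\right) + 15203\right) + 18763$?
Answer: $54549$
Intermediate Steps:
$\left(\left(13810 + t\right) + 15203\right) + 18763 = \left(\left(13810 + 6773\right) + 15203\right) + 18763 = \left(20583 + 15203\right) + 18763 = 35786 + 18763 = 54549$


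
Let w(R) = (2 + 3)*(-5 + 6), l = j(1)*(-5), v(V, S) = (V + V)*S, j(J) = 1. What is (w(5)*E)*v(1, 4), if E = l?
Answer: -200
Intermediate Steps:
v(V, S) = 2*S*V (v(V, S) = (2*V)*S = 2*S*V)
l = -5 (l = 1*(-5) = -5)
E = -5
w(R) = 5 (w(R) = 5*1 = 5)
(w(5)*E)*v(1, 4) = (5*(-5))*(2*4*1) = -25*8 = -200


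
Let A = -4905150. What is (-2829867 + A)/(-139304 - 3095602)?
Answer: 2578339/1078302 ≈ 2.3911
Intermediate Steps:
(-2829867 + A)/(-139304 - 3095602) = (-2829867 - 4905150)/(-139304 - 3095602) = -7735017/(-3234906) = -7735017*(-1/3234906) = 2578339/1078302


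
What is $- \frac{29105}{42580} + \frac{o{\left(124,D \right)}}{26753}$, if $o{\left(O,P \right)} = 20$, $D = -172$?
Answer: $- \frac{155558893}{227828548} \approx -0.68279$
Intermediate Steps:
$- \frac{29105}{42580} + \frac{o{\left(124,D \right)}}{26753} = - \frac{29105}{42580} + \frac{20}{26753} = \left(-29105\right) \frac{1}{42580} + 20 \cdot \frac{1}{26753} = - \frac{5821}{8516} + \frac{20}{26753} = - \frac{155558893}{227828548}$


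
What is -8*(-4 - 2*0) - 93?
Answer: -61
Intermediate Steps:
-8*(-4 - 2*0) - 93 = -8*(-4 + 0) - 93 = -8*(-4) - 93 = 32 - 93 = -61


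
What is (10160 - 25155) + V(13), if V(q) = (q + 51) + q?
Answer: -14918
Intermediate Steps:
V(q) = 51 + 2*q (V(q) = (51 + q) + q = 51 + 2*q)
(10160 - 25155) + V(13) = (10160 - 25155) + (51 + 2*13) = -14995 + (51 + 26) = -14995 + 77 = -14918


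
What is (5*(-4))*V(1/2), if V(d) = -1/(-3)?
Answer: -20/3 ≈ -6.6667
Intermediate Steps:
V(d) = ⅓ (V(d) = -1*(-⅓) = ⅓)
(5*(-4))*V(1/2) = (5*(-4))*(⅓) = -20*⅓ = -20/3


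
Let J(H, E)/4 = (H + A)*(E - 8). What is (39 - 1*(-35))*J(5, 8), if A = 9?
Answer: 0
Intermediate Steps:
J(H, E) = 4*(-8 + E)*(9 + H) (J(H, E) = 4*((H + 9)*(E - 8)) = 4*((9 + H)*(-8 + E)) = 4*((-8 + E)*(9 + H)) = 4*(-8 + E)*(9 + H))
(39 - 1*(-35))*J(5, 8) = (39 - 1*(-35))*(-288 - 32*5 + 36*8 + 4*8*5) = (39 + 35)*(-288 - 160 + 288 + 160) = 74*0 = 0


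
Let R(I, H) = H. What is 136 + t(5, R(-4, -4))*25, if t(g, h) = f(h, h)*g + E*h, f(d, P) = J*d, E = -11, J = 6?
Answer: -1764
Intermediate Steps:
f(d, P) = 6*d
t(g, h) = -11*h + 6*g*h (t(g, h) = (6*h)*g - 11*h = 6*g*h - 11*h = -11*h + 6*g*h)
136 + t(5, R(-4, -4))*25 = 136 - 4*(-11 + 6*5)*25 = 136 - 4*(-11 + 30)*25 = 136 - 4*19*25 = 136 - 76*25 = 136 - 1900 = -1764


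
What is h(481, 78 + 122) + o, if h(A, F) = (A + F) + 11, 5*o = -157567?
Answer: -154107/5 ≈ -30821.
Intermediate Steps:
o = -157567/5 (o = (⅕)*(-157567) = -157567/5 ≈ -31513.)
h(A, F) = 11 + A + F
h(481, 78 + 122) + o = (11 + 481 + (78 + 122)) - 157567/5 = (11 + 481 + 200) - 157567/5 = 692 - 157567/5 = -154107/5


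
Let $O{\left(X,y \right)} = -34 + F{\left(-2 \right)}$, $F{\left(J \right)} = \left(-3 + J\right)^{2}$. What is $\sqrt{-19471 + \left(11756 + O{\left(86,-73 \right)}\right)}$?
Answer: $2 i \sqrt{1931} \approx 87.886 i$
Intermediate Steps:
$O{\left(X,y \right)} = -9$ ($O{\left(X,y \right)} = -34 + \left(-3 - 2\right)^{2} = -34 + \left(-5\right)^{2} = -34 + 25 = -9$)
$\sqrt{-19471 + \left(11756 + O{\left(86,-73 \right)}\right)} = \sqrt{-19471 + \left(11756 - 9\right)} = \sqrt{-19471 + 11747} = \sqrt{-7724} = 2 i \sqrt{1931}$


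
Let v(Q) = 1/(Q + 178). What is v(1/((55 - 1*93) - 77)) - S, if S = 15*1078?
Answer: -330983615/20469 ≈ -16170.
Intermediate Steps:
S = 16170
v(Q) = 1/(178 + Q)
v(1/((55 - 1*93) - 77)) - S = 1/(178 + 1/((55 - 1*93) - 77)) - 1*16170 = 1/(178 + 1/((55 - 93) - 77)) - 16170 = 1/(178 + 1/(-38 - 77)) - 16170 = 1/(178 + 1/(-115)) - 16170 = 1/(178 - 1/115) - 16170 = 1/(20469/115) - 16170 = 115/20469 - 16170 = -330983615/20469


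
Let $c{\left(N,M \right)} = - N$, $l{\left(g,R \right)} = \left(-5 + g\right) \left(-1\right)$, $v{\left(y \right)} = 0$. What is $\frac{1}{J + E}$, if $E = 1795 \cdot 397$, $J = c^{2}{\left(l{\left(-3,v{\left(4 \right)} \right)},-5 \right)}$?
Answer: $\frac{1}{712679} \approx 1.4032 \cdot 10^{-6}$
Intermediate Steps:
$l{\left(g,R \right)} = 5 - g$
$J = 64$ ($J = \left(- (5 - -3)\right)^{2} = \left(- (5 + 3)\right)^{2} = \left(\left(-1\right) 8\right)^{2} = \left(-8\right)^{2} = 64$)
$E = 712615$
$\frac{1}{J + E} = \frac{1}{64 + 712615} = \frac{1}{712679}$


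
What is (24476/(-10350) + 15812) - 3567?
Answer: 63355637/5175 ≈ 12243.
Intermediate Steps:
(24476/(-10350) + 15812) - 3567 = (24476*(-1/10350) + 15812) - 3567 = (-12238/5175 + 15812) - 3567 = 81814862/5175 - 3567 = 63355637/5175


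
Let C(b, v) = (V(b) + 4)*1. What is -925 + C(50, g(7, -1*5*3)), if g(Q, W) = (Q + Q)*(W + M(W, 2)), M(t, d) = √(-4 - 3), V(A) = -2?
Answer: -923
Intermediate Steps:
M(t, d) = I*√7 (M(t, d) = √(-7) = I*√7)
g(Q, W) = 2*Q*(W + I*√7) (g(Q, W) = (Q + Q)*(W + I*√7) = (2*Q)*(W + I*√7) = 2*Q*(W + I*√7))
C(b, v) = 2 (C(b, v) = (-2 + 4)*1 = 2*1 = 2)
-925 + C(50, g(7, -1*5*3)) = -925 + 2 = -923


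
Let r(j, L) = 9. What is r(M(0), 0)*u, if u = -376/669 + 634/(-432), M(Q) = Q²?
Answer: -97763/5352 ≈ -18.267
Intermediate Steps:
u = -97763/48168 (u = -376*1/669 + 634*(-1/432) = -376/669 - 317/216 = -97763/48168 ≈ -2.0296)
r(M(0), 0)*u = 9*(-97763/48168) = -97763/5352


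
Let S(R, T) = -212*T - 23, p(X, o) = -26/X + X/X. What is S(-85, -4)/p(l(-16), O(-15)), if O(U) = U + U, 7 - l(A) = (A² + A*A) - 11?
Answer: 3135/4 ≈ 783.75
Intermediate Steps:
l(A) = 18 - 2*A² (l(A) = 7 - ((A² + A*A) - 11) = 7 - ((A² + A²) - 11) = 7 - (2*A² - 11) = 7 - (-11 + 2*A²) = 7 + (11 - 2*A²) = 18 - 2*A²)
O(U) = 2*U
p(X, o) = 1 - 26/X (p(X, o) = -26/X + 1 = 1 - 26/X)
S(R, T) = -23 - 212*T
S(-85, -4)/p(l(-16), O(-15)) = (-23 - 212*(-4))/(((-26 + (18 - 2*(-16)²))/(18 - 2*(-16)²))) = (-23 + 848)/(((-26 + (18 - 2*256))/(18 - 2*256))) = 825/(((-26 + (18 - 512))/(18 - 512))) = 825/(((-26 - 494)/(-494))) = 825/((-1/494*(-520))) = 825/(20/19) = 825*(19/20) = 3135/4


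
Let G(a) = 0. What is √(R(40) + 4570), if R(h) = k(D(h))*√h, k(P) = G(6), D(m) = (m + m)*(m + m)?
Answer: √4570 ≈ 67.602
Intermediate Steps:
D(m) = 4*m² (D(m) = (2*m)*(2*m) = 4*m²)
k(P) = 0
R(h) = 0 (R(h) = 0*√h = 0)
√(R(40) + 4570) = √(0 + 4570) = √4570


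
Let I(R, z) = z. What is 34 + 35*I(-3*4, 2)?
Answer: 104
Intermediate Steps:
34 + 35*I(-3*4, 2) = 34 + 35*2 = 34 + 70 = 104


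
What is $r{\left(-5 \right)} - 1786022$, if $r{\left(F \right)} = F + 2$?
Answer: $-1786025$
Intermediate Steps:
$r{\left(F \right)} = 2 + F$
$r{\left(-5 \right)} - 1786022 = \left(2 - 5\right) - 1786022 = -3 - 1786022 = -1786025$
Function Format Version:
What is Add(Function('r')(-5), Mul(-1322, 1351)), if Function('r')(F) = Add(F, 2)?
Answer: -1786025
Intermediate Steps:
Function('r')(F) = Add(2, F)
Add(Function('r')(-5), Mul(-1322, 1351)) = Add(Add(2, -5), Mul(-1322, 1351)) = Add(-3, -1786022) = -1786025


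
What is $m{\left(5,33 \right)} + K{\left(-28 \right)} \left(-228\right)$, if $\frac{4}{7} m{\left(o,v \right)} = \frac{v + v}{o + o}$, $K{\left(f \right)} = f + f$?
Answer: $\frac{255591}{20} \approx 12780.0$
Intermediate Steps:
$K{\left(f \right)} = 2 f$
$m{\left(o,v \right)} = \frac{7 v}{4 o}$ ($m{\left(o,v \right)} = \frac{7 \frac{v + v}{o + o}}{4} = \frac{7 \frac{2 v}{2 o}}{4} = \frac{7 \cdot 2 v \frac{1}{2 o}}{4} = \frac{7 \frac{v}{o}}{4} = \frac{7 v}{4 o}$)
$m{\left(5,33 \right)} + K{\left(-28 \right)} \left(-228\right) = \frac{7}{4} \cdot 33 \cdot \frac{1}{5} + 2 \left(-28\right) \left(-228\right) = \frac{7}{4} \cdot 33 \cdot \frac{1}{5} - -12768 = \frac{231}{20} + 12768 = \frac{255591}{20}$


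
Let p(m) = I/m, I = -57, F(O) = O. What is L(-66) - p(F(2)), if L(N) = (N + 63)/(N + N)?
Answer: 1255/44 ≈ 28.523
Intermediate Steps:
L(N) = (63 + N)/(2*N) (L(N) = (63 + N)/((2*N)) = (63 + N)*(1/(2*N)) = (63 + N)/(2*N))
p(m) = -57/m
L(-66) - p(F(2)) = (1/2)*(63 - 66)/(-66) - (-57)/2 = (1/2)*(-1/66)*(-3) - (-57)/2 = 1/44 - 1*(-57/2) = 1/44 + 57/2 = 1255/44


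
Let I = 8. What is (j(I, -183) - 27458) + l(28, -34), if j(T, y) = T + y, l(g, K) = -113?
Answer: -27746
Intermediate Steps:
(j(I, -183) - 27458) + l(28, -34) = ((8 - 183) - 27458) - 113 = (-175 - 27458) - 113 = -27633 - 113 = -27746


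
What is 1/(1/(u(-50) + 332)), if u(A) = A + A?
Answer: 232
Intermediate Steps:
u(A) = 2*A
1/(1/(u(-50) + 332)) = 1/(1/(2*(-50) + 332)) = 1/(1/(-100 + 332)) = 1/(1/232) = 232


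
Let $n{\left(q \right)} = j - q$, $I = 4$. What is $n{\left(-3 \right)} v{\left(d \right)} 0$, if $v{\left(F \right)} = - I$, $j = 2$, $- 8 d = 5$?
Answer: $0$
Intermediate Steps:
$d = - \frac{5}{8}$ ($d = \left(- \frac{1}{8}\right) 5 = - \frac{5}{8} \approx -0.625$)
$v{\left(F \right)} = -4$ ($v{\left(F \right)} = \left(-1\right) 4 = -4$)
$n{\left(q \right)} = 2 - q$
$n{\left(-3 \right)} v{\left(d \right)} 0 = \left(2 - -3\right) \left(-4\right) 0 = \left(2 + 3\right) \left(-4\right) 0 = 5 \left(-4\right) 0 = \left(-20\right) 0 = 0$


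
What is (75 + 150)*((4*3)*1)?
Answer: 2700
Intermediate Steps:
(75 + 150)*((4*3)*1) = 225*(12*1) = 225*12 = 2700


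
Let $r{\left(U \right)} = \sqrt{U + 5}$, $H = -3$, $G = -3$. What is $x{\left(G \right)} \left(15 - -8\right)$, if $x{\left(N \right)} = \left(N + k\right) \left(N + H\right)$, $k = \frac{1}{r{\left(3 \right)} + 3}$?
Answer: $276 \sqrt{2} \approx 390.32$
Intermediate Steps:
$r{\left(U \right)} = \sqrt{5 + U}$
$k = \frac{1}{3 + 2 \sqrt{2}}$ ($k = \frac{1}{\sqrt{5 + 3} + 3} = \frac{1}{\sqrt{8} + 3} = \frac{1}{2 \sqrt{2} + 3} = \frac{1}{3 + 2 \sqrt{2}} \approx 0.17157$)
$x{\left(N \right)} = \left(-3 + N\right) \left(3 + N - 2 \sqrt{2}\right)$ ($x{\left(N \right)} = \left(N + \left(3 - 2 \sqrt{2}\right)\right) \left(N - 3\right) = \left(3 + N - 2 \sqrt{2}\right) \left(-3 + N\right) = \left(-3 + N\right) \left(3 + N - 2 \sqrt{2}\right)$)
$x{\left(G \right)} \left(15 - -8\right) = \left(-9 + \left(-3\right)^{2} + 6 \sqrt{2} - - 6 \sqrt{2}\right) \left(15 - -8\right) = \left(-9 + 9 + 6 \sqrt{2} + 6 \sqrt{2}\right) \left(15 + 8\right) = 12 \sqrt{2} \cdot 23 = 276 \sqrt{2}$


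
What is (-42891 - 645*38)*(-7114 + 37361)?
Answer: -2038678047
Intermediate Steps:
(-42891 - 645*38)*(-7114 + 37361) = (-42891 - 24510)*30247 = -67401*30247 = -2038678047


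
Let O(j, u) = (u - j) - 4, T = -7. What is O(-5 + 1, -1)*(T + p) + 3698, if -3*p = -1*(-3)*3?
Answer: 3708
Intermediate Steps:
p = -3 (p = -(-1*(-3))*3/3 = -3 ≈ -3.0000)
O(j, u) = -4 + u - j
O(-5 + 1, -1)*(T + p) + 3698 = (-4 - 1 - (-5 + 1))*(-7 - 3) + 3698 = (-4 - 1 - 1*(-4))*(-10) + 3698 = (-4 - 1 + 4)*(-10) + 3698 = -1*(-10) + 3698 = 10 + 3698 = 3708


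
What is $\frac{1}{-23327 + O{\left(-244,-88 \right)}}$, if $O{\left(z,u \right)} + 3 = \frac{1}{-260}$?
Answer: $- \frac{260}{6065801} \approx -4.2863 \cdot 10^{-5}$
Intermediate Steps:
$O{\left(z,u \right)} = - \frac{781}{260}$ ($O{\left(z,u \right)} = -3 + \frac{1}{-260} = -3 - \frac{1}{260} = - \frac{781}{260}$)
$\frac{1}{-23327 + O{\left(-244,-88 \right)}} = \frac{1}{-23327 - \frac{781}{260}} = \frac{1}{- \frac{6065801}{260}} = - \frac{260}{6065801}$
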